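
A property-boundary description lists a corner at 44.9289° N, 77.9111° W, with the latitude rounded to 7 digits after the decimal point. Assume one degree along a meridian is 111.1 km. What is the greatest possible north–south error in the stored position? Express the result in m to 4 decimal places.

0.0056 m

Rounding to 7 decimal places leaves the latitude within ±5e-08° of the true value.
Along the meridian that is 5e-08° × 111100 m/° = 0.005555 m.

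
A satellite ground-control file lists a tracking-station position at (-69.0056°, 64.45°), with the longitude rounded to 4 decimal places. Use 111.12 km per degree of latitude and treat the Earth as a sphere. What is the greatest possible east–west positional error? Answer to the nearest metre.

Rounding to 4 decimal places leaves the longitude within ±5e-05° of the true value.
At latitude 69.0056° a degree of longitude spans 111120 m × cos 69.0056° = 111120 × 0.3583 ≈ 39811.7 m.
Maximum E–W displacement: 5e-05 × 39811.7 = 1.99059 m.

2 metres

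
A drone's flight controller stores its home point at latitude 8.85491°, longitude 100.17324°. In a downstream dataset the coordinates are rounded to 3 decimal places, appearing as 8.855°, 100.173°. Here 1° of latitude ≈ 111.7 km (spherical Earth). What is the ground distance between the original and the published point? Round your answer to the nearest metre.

The latitude changed by -0.00009° and the longitude by +0.00024°.
N–S: -0.00009° × 111700 m/° = -10.053 m.
E–W at 8.855°: 0.00024° × 111700 × cos 8.855° = 0.00024 × 111700 × 0.9881 ≈ 26.4885 m.
Combined displacement = (10.053² + 26.4885²)^½ ≈ 28.332 m.

28 metres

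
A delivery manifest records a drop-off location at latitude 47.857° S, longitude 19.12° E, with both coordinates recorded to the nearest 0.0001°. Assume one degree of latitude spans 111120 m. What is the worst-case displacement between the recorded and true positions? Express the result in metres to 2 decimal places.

Rounding to 4 decimal places leaves each coordinate within ±5e-05° of the true value.
Latitude error → 5e-05 × 111120 = 5.556 m along the meridian.
East–west component at 47.857°: 5e-05° × 111120 × cos 47.857° ≈ 5e-05 × 74559.7 ≈ 3.72798 m.
Worst case both components are at the extreme and orthogonal: √(5.556² + 3.72798²) ≈ 6.69081 m.

6.69 metres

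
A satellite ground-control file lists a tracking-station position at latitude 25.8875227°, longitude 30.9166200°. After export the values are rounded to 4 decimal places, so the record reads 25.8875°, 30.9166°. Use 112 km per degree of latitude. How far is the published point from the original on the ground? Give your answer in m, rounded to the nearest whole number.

Δlat = 25.8875227 − 25.8875 = +0.0000227°; Δlon = 30.9166200 − 30.9166 = +0.0000200°.
North–south shift: 0.0000227 × 112000 = 2.5424 m.
E–W at 25.8875°: 0.0000200° × 112000 × cos 25.8875° = 0.0000200 × 112000 × 0.8997 ≈ 2.01522 m.
Hypotenuse of the two orthogonal shifts: √(2.5424² + 2.01522²) = 3.24421 m.

3 m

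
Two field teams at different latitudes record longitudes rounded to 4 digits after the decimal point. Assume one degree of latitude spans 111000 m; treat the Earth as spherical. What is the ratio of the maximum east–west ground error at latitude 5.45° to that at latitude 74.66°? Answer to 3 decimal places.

Rounding to 4 decimal places leaves the longitude within ±5e-05° of the true value.
At 5.45°: 5e-05° × 111000 × cos 5.45° = 5e-05 × 111000 × 0.9955 ≈ 5.5249 m.
At 74.66°: 5e-05° × 111000 × cos 74.66° = 5e-05 × 111000 × 0.2645 ≈ 1.4682 m.
Ratio: 5.5249 / 1.4682 = cos 5.45° / cos 74.66° ≈ 3.7630.

3.763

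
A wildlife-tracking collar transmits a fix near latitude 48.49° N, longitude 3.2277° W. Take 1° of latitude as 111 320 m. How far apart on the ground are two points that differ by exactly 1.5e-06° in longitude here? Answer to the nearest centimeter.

11 centimeters

1.5e-06° of longitude at 48.49° is 1.5e-06 × 111320 × cos 48.49° ≈ 1.5e-06 × 73777.4 = 0.110666 m.
That is 0.110666 m = 11.067 cm.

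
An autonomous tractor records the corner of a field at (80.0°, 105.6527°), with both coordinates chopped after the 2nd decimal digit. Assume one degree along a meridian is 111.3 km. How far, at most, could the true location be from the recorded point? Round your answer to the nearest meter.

Truncating at 2 decimal places can drop up to a full unit in the last place, so each coordinate may be off by as much as 0.01°.
North–south component: 0.01° × 111300 = 1113 m.
Longitude error → 0.01 × 111300 × cos 80° = 0.01 × 111300 × 0.1736 ≈ 193.27 m.
Combining orthogonally: (1113² + 193.27²)^½ ≈ 1129.66 m.

1130 meters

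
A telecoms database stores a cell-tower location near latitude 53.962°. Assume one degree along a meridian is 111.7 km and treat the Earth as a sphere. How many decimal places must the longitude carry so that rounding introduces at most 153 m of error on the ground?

At 53.962° one degree of longitude covers 111700 × cos 53.962° ≈ 111700 × 0.5883 ≈ 65715.5 m.
Rounding to N decimal places gives at most 0.5 × 10⁻ᴺ degrees of error, i.e. 0.5 × 10⁻ᴺ × 65715.5 m.
Setting 32857.8 × 10⁻ᴺ ≤ 153 gives 10ᴺ ≥ 214.8, i.e. N ≥ 2.33.
N = 2 would give 329 m (too coarse); N = 3 gives 32.9 m ≤ 153 m.

3 decimal places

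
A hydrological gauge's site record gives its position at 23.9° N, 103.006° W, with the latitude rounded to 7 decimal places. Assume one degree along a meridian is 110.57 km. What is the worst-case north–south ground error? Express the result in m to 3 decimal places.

Rounding to 7 decimal places leaves the latitude within ±5e-08° of the true value.
So the N–S error is at most 5e-08 × 110570 = 0.0055285 m.

0.006 m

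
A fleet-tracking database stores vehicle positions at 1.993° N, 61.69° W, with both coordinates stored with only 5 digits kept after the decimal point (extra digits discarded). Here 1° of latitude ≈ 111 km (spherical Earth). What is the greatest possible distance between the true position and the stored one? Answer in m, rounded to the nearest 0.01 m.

1.57 m

Truncating at 5 decimal places can drop up to a full unit in the last place, so each coordinate may be off by as much as 1e-05°.
North–south component: 1e-05° × 111000 = 1.11 m.
Longitude error → 1e-05 × 111000 × cos 1.993° = 1e-05 × 111000 × 0.9994 ≈ 1.10933 m.
The two errors are perpendicular, so the maximum displacement is √(1.11² + 1.10933²) ≈ 1.5693 m.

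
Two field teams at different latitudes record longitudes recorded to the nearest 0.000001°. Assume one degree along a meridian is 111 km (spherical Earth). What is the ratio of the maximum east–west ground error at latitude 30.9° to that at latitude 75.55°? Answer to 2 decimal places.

3.44

Rounding to 6 decimal places leaves the longitude within ±5e-07° of the true value.
Error at 30.9° = 5e-07° × 111000 × cos 30.9° ≈ 0.0555 × 0.8581 = 0.047623 m.
At 75.55°: 5e-07° × 111000 × cos 75.55° = 5e-07 × 111000 × 0.2495 ≈ 0.013849 m.
The ratio reduces to cos 30.9° / cos 75.55° = 0.8581/0.2495 ≈ 3.4387.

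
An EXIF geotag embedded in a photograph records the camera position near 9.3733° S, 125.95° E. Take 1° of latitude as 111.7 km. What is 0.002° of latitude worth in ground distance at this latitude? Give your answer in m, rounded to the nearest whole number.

0.002° × 111700 m/° = 223.4 m.

223 m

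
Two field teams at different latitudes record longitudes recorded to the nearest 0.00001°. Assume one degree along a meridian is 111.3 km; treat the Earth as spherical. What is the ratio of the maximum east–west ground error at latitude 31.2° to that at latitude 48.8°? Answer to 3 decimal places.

Rounding to 5 decimal places leaves the longitude within ±5e-06° of the true value.
Error at 31.2° = 5e-06° × 111300 × cos 31.2° ≈ 0.5565 × 0.8554 = 0.47601 m.
Error at 48.8° = 5e-06° × 111300 × cos 48.8° ≈ 0.5565 × 0.6587 = 0.36656 m.
Ratio: 0.47601 / 0.36656 = cos 31.2° / cos 48.8° ≈ 1.2986.

1.299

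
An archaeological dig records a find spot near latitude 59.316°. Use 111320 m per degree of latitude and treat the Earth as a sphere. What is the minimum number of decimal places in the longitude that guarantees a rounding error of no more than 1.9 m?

At 59.316° one degree of longitude covers 111320 × cos 59.316° ≈ 111320 × 0.5103 ≈ 56806.9 m.
Rounding to N decimal places gives at most 0.5 × 10⁻ᴺ degrees of error, i.e. 0.5 × 10⁻ᴺ × 56806.9 m.
Setting 28403.5 × 10⁻ᴺ ≤ 1.9 gives 10ᴺ ≥ 1.495e+04, i.e. N ≥ 4.17.
N = 4 would give 2.84 m (too coarse); N = 5 gives 0.284 m ≤ 1.9 m.

5 decimal places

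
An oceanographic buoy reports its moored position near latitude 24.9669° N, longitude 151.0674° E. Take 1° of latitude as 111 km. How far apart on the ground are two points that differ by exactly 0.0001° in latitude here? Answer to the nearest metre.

0.0001° × 111000 m/° = 11.1 m.

11 metres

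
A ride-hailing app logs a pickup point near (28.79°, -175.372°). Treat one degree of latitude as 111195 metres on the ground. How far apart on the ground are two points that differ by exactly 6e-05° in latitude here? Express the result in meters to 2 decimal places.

6e-05° × 111195 m/° = 6.6717 m.

6.67 meters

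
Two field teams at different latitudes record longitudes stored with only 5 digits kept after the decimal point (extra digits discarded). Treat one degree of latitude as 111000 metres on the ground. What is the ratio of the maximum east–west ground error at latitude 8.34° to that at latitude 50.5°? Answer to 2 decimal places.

1.56

Truncating at 5 decimal places can drop up to a full unit in the last place, so the longitude may be off by as much as 1e-05°.
Error at 8.34° = 1e-05° × 111000 × cos 8.34° ≈ 1.11 × 0.9894 = 1.0983 m.
Error at 50.5° = 1e-05° × 111000 × cos 50.5° ≈ 1.11 × 0.6361 = 0.70605 m.
The ratio reduces to cos 8.34° / cos 50.5° = 0.9894/0.6361 ≈ 1.5555.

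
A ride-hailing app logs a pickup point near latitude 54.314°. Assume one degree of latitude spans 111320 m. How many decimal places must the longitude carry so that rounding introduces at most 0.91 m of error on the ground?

5

At 54.314° one degree of longitude covers 111320 × cos 54.314° ≈ 111320 × 0.5833 ≈ 64937.7 m.
Rounding to N decimal places gives at most 0.5 × 10⁻ᴺ degrees of error, i.e. 0.5 × 10⁻ᴺ × 64937.7 m.
Need 0.5 × 64937.7 × 10⁻ᴺ ≤ 0.91 → 10⁻ᴺ ≤ 2.803e-05, so N ≥ 4.55.
So 5 decimal places suffice (0.325 m); 4 would allow up to 3.25 m.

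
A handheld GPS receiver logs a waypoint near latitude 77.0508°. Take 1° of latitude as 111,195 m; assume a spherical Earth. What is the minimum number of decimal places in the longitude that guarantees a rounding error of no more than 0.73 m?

5 decimal places

At 77.0508° one degree of longitude covers 111195 × cos 77.0508° ≈ 111195 × 0.2241 ≈ 24917.4 m.
With N decimal places the half-ulp bound is 0.5·10⁻ᴺ°, or 0.5·10⁻ᴺ × 24917.4 m on the ground.
Need 0.5 × 24917.4 × 10⁻ᴺ ≤ 0.73 → 10⁻ᴺ ≤ 5.859e-05, so N ≥ 4.23.
So 5 decimal places suffice (0.125 m); 4 would allow up to 1.25 m.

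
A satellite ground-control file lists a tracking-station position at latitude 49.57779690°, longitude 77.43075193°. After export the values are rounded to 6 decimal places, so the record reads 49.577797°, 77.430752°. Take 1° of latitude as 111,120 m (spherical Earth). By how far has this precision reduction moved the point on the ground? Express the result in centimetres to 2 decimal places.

The latitude changed by -0.00000010° and the longitude by -0.00000007°.
North–south shift: -0.00000010 × 111120 = -0.011112 m.
East–west at this latitude: -0.00000007° × 111120 × cos 49.5778° ≈ -0.00000007 × 72051.9 = -0.00504363 m.
Distance: √(0.011112² + 0.00504363²) ≈ 0.0122031 m.
That is 0.0122031 m = 1.2203 cm.

1.22 centimetres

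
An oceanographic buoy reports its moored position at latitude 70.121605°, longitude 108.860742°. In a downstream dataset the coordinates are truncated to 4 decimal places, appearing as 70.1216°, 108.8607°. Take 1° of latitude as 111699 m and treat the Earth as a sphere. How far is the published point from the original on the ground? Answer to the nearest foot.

The latitude changed by +0.000005° and the longitude by +0.000042°.
N–S: 0.000005° × 111699 m/° = 0.558495 m.
E–W at 70.1216°: 0.000042° × 111699 × cos 70.1216° = 0.000042 × 111699 × 0.3400 ≈ 1.59518 m.
Distance: √(0.558495² + 1.59518²) ≈ 1.69012 m.
Converting: 1.69012 m × 3.2808 ft/m ≈ 5.545 ft.

6 feet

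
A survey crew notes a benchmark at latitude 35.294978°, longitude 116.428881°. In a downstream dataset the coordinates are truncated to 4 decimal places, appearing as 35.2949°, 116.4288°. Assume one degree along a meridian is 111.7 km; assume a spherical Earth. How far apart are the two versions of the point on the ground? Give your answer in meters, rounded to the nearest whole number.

11 meters

The latitude changed by +0.000078° and the longitude by +0.000081°.
North–south shift: 0.000078 × 111700 = 8.7126 m.
East–west at this latitude: 0.000081° × 111700 × cos 35.2949° ≈ 0.000081 × 91168.3 = 7.38463 m.
Distance: √(8.7126² + 7.38463²) ≈ 11.4211 m.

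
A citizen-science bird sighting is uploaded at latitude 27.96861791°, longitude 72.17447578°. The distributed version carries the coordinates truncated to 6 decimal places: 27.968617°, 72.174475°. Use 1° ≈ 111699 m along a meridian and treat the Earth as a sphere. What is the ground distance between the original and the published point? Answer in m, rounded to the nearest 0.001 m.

0.127 m

Δlat = 27.96861791 − 27.968617 = +0.00000091°; Δlon = 72.17447578 − 72.174475 = +0.00000078°.
N–S: 0.00000091° × 111699 m/° = 0.101646 m.
E–W at 27.9686°: 0.00000078° × 111699 × cos 27.9686° = 0.00000078 × 111699 × 0.8832 ≈ 0.0769494 m.
Distance: √(0.101646² + 0.0769494²) ≈ 0.127488 m.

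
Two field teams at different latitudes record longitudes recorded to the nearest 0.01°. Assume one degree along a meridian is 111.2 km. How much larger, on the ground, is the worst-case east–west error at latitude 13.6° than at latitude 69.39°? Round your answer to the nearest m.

345 m

Rounding to 2 decimal places leaves the longitude within ±0.005° of the true value.
At 13.6°: 0.005° × 111200 × cos 13.6° = 0.005 × 111200 × 0.9720 ≈ 540.41 m.
At 69.39°: 0.005° × 111200 × cos 69.39° = 0.005 × 111200 × 0.3520 ≈ 195.71 m.
Difference: 540.41 − 195.71 = 344.7 m.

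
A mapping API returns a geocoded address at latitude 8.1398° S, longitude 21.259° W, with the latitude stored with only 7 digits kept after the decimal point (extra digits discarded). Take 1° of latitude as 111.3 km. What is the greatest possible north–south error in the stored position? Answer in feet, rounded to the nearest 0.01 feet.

0.04 feet

Truncating at 7 decimal places can drop up to a full unit in the last place, so the latitude may be off by as much as 1e-07°.
So the N–S error is at most 1e-07 × 111300 = 0.01113 m.
Converting: 0.01113 m × 3.2808 ft/m ≈ 0.036516 ft.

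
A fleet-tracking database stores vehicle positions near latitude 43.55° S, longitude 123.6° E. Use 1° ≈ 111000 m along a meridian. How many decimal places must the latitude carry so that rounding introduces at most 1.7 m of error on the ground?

5 decimal places

One degree of latitude covers 111000 m.
Rounding to N decimal places gives at most 0.5 × 10⁻ᴺ degrees of error, i.e. 0.5 × 10⁻ᴺ × 111000 m.
Setting 55500 × 10⁻ᴺ ≤ 1.7 gives 10ᴺ ≥ 3.265e+04, i.e. N ≥ 4.51.
At 4 places the error can reach 5.55 m, but 5 places keeps it to 0.555 m.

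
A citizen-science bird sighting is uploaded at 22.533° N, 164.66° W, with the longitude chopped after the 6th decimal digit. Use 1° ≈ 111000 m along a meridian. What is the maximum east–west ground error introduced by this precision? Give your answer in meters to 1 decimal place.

Truncating at 6 decimal places can drop up to a full unit in the last place, so the longitude may be off by as much as 1e-06°.
One degree of longitude at 22.533° is 111000 × cos 22.533° ≈ 111000 × 0.9237 = 102526 m.
Maximum E–W displacement: 1e-06 × 102526 = 0.102526 m.

0.1 meters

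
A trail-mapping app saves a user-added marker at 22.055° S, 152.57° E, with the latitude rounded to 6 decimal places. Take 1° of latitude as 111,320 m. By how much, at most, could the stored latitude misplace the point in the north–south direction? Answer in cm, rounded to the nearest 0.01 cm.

Rounding to 6 decimal places leaves the latitude within ±5e-07° of the true value.
Along the meridian that is 5e-07° × 111320 m/° = 0.05566 m.
That is 0.05566 m = 5.566 cm.

5.57 cm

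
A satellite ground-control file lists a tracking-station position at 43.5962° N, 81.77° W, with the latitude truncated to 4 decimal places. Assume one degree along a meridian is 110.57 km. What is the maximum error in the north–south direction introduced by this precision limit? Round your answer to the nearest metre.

11 metres

Truncating at 4 decimal places can drop up to a full unit in the last place, so the latitude may be off by as much as 0.0001°.
Along the meridian that is 0.0001° × 110570 m/° = 11.057 m.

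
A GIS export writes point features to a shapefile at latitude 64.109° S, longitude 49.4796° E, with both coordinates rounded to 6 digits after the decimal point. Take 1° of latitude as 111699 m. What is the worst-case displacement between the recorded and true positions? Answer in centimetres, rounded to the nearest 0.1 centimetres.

6.1 centimetres

Rounding to 6 decimal places leaves each coordinate within ±5e-07° of the true value.
Latitude error → 5e-07 × 111699 = 0.0558495 m along the meridian.
E–W at 64.109°: 5e-07° × 111699 × cos 64.109° = 5e-07 × 111699 × 0.4367 ≈ 0.0243873 m.
Combining orthogonally: (0.0558495² + 0.0243873²)^½ ≈ 0.0609418 m.
That is 0.0609418 m = 6.0942 cm.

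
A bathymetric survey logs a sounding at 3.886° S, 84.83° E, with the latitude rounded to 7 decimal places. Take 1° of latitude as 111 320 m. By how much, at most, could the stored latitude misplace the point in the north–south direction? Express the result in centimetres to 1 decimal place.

Rounding to 7 decimal places leaves the latitude within ±5e-08° of the true value.
North–south distance: 5e-08° × 111320 m/° = 0.005566 m.
That is 0.005566 m = 0.5566 cm.

0.6 centimetres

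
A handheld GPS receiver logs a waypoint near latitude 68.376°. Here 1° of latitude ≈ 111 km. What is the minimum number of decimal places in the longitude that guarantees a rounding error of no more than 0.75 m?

5

At 68.376° one degree of longitude covers 111000 × cos 68.376° ≈ 111000 × 0.3685 ≈ 40905.1 m.
With N decimal places the half-ulp bound is 0.5·10⁻ᴺ°, or 0.5·10⁻ᴺ × 40905.1 m on the ground.
Need 0.5 × 40905.1 × 10⁻ᴺ ≤ 0.75 → 10⁻ᴺ ≤ 3.667e-05, so N ≥ 4.44.
At 4 places the error can reach 2.05 m, but 5 places keeps it to 0.205 m.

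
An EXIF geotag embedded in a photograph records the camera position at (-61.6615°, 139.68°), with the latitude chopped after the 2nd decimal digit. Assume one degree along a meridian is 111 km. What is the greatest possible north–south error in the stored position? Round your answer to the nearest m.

Truncating at 2 decimal places can drop up to a full unit in the last place, so the latitude may be off by as much as 0.01°.
North–south distance: 0.01° × 111000 m/° = 1110 m.

1110 m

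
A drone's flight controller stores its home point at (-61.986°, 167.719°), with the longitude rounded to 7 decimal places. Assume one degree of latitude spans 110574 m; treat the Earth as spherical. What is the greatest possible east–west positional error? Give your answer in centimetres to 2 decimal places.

0.26 centimetres

Rounding to 7 decimal places leaves the longitude within ±5e-08° of the true value.
At latitude 61.986° a degree of longitude spans 110574 m × cos 61.986° = 110574 × 0.4697 ≈ 51935.2 m.
Maximum E–W displacement: 5e-08 × 51935.2 = 0.00259676 m.
That is 0.00259676 m = 0.25968 cm.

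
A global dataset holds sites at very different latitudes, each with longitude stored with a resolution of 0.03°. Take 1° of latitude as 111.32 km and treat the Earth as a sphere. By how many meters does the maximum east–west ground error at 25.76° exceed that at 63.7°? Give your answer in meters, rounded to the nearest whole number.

764 meters

With a 0.03° grid the true value lies within half a step, ±0.03°/2 = ±0.015°, of the stored one.
At 25.76°: 0.015° × 111320 × cos 25.76° = 0.015 × 111320 × 0.9006 ≈ 1503.9 m.
At 63.7°: 0.015° × 111320 × cos 63.7° = 0.015 × 111320 × 0.4431 ≈ 739.84 m.
Difference: 1503.9 − 739.84 = 764.02 m.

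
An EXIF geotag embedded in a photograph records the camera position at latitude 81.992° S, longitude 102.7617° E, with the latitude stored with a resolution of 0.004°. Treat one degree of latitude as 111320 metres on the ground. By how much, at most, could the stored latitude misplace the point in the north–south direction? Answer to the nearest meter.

With a 0.004° grid the true value lies within half a step, ±0.004°/2 = ±0.002°, of the stored one.
North–south distance: 0.002° × 111320 m/° = 222.64 m.

223 meters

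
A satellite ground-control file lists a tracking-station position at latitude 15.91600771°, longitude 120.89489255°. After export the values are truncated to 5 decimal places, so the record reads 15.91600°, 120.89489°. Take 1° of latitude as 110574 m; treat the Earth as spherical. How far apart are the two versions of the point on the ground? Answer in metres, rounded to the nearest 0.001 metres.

0.895 metres

Δlat = 15.91600771 − 15.91600 = +0.00000771°; Δlon = 120.89489255 − 120.89489 = +0.00000255°.
N–S: 0.00000771° × 110574 m/° = 0.852526 m.
E–W at 15.916°: 0.00000255° × 110574 × cos 15.916° = 0.00000255 × 110574 × 0.9617 ≈ 0.271155 m.
Hypotenuse of the two orthogonal shifts: √(0.852526² + 0.271155²) = 0.894609 m.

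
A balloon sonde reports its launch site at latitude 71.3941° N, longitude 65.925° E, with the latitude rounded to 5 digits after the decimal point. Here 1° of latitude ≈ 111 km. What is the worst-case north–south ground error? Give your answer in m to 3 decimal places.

0.555 m

Rounding to 5 decimal places leaves the latitude within ±5e-06° of the true value.
So the N–S error is at most 5e-06 × 111000 = 0.555 m.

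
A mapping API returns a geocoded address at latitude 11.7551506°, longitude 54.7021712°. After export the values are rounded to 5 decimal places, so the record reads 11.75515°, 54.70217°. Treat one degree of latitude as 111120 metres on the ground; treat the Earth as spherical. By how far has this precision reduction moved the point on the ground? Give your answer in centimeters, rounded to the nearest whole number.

Δlat = 11.7551506 − 11.75515 = +0.0000006°; Δlon = 54.7021712 − 54.70217 = +0.0000012°.
N–S: 0.0000006° × 111120 m/° = 0.066672 m.
East–west at this latitude: 0.0000012° × 111120 × cos 11.7552° ≈ 0.0000012 × 108789 = 0.130547 m.
Distance: √(0.066672² + 0.130547²) ≈ 0.146587 m.
That is 0.146587 m = 14.659 cm.

15 centimeters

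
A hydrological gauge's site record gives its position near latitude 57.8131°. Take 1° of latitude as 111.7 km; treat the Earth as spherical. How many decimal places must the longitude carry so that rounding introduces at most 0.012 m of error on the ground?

7

At 57.8131° one degree of longitude covers 111700 × cos 57.8131° ≈ 111700 × 0.5327 ≈ 59500.7 m.
Rounding to N decimal places gives at most 0.5 × 10⁻ᴺ degrees of error, i.e. 0.5 × 10⁻ᴺ × 59500.7 m.
Need 0.5 × 59500.7 × 10⁻ᴺ ≤ 0.012 → 10⁻ᴺ ≤ 4.034e-07, so N ≥ 6.39.
So 7 decimal places suffice (0.00298 m); 6 would allow up to 0.0298 m.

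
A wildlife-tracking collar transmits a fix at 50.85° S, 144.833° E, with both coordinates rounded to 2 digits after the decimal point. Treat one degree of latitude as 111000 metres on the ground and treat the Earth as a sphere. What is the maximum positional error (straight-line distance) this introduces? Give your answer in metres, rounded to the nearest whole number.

656 metres

Rounding to 2 decimal places leaves each coordinate within ±0.005° of the true value.
N–S: 0.005° × 111000 m/° = 555 m.
Longitude error → 0.005 × 111000 × cos 50.85° = 0.005 × 111000 × 0.6314 ≈ 350.401 m.
The two errors are perpendicular, so the maximum displacement is √(555² + 350.401²) ≈ 656.358 m.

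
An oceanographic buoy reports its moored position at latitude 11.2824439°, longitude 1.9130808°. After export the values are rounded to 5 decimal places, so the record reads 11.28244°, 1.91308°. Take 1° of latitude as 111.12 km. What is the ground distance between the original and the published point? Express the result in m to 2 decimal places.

0.44 m

The latitude changed by +0.0000039° and the longitude by +0.0000008°.
N–S: 0.0000039° × 111120 m/° = 0.433368 m.
E–W at 11.2824°: 0.0000008° × 111120 × cos 11.2824° = 0.0000008 × 111120 × 0.9807 ≈ 0.0871781 m.
Combined displacement = (0.433368² + 0.0871781²)^½ ≈ 0.44205 m.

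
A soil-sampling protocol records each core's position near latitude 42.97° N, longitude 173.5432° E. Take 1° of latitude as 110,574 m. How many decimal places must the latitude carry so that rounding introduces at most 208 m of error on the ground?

3

One degree of latitude covers 110574 m.
With N decimal places the half-ulp bound is 0.5·10⁻ᴺ°, or 0.5·10⁻ᴺ × 110574 m on the ground.
Need 0.5 × 110574 × 10⁻ᴺ ≤ 208 → 10⁻ᴺ ≤ 3.762e-03, so N ≥ 2.42.
N = 2 would give 553 m (too coarse); N = 3 gives 55.3 m ≤ 208 m.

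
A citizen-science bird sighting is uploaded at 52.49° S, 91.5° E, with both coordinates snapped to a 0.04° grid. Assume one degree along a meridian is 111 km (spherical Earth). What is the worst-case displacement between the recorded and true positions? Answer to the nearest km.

With a 0.04° grid the true value lies within half a step, ±0.04°/2 = ±0.02°, of the stored one.
Latitude error → 0.02 × 111000 = 2220 m along the meridian.
E–W at 52.49°: 0.02° × 111000 × cos 52.49° = 0.02 × 111000 × 0.6089 ≈ 1351.76 m.
The two errors are perpendicular, so the maximum displacement is √(2220² + 1351.76²) ≈ 2599.16 m.
That is 2599.16 m = 2.5992 km.

3 km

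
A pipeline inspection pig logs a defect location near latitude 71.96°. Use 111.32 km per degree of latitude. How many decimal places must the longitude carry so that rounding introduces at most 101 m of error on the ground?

At 71.96° one degree of longitude covers 111320 × cos 71.96° ≈ 111320 × 0.3097 ≈ 34473.7 m.
N decimal places → at most half a unit in the last place, 0.5 × 10⁻ᴺ° = 34473.7/2 × 10⁻ᴺ m.
Setting 17236.8 × 10⁻ᴺ ≤ 101 gives 10ᴺ ≥ 170.7, i.e. N ≥ 2.23.
So 3 decimal places suffice (17.2 m); 2 would allow up to 172 m.

3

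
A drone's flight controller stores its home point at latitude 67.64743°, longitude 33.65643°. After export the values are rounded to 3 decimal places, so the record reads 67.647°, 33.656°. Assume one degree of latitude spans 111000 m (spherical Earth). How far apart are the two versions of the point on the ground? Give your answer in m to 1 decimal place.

51.1 m

The latitude changed by +0.00043° and the longitude by +0.00043°.
North–south shift: 0.00043 × 111000 = 47.73 m.
East–west at this latitude: 0.00043° × 111000 × cos 67.647° ≈ 0.00043 × 42214.6 = 18.1523 m.
Distance: √(47.73² + 18.1523²) ≈ 51.0652 m.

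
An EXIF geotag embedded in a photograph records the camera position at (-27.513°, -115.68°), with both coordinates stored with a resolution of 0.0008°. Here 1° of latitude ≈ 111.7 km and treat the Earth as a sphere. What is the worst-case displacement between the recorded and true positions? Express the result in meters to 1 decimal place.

With a 0.0008° grid the true value lies within half a step, ±0.0008°/2 = ±0.0004°, of the stored one.
N–S: 0.0004° × 111700 m/° = 44.68 m.
E–W at 27.513°: 0.0004° × 111700 × cos 27.513° = 0.0004 × 111700 × 0.8869 ≈ 39.627 m.
Combining orthogonally: (44.68² + 39.627²)^½ ≈ 59.721 m.

59.7 meters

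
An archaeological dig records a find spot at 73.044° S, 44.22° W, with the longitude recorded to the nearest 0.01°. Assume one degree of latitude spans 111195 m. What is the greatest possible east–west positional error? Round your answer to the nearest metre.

Rounding to 2 decimal places leaves the longitude within ±0.005° of the true value.
One degree of longitude at 73.044° is 111195 × cos 73.044° ≈ 111195 × 0.2916 = 32428.6 m.
Maximum E–W displacement: 0.005 × 32428.6 = 162.143 m.

162 metres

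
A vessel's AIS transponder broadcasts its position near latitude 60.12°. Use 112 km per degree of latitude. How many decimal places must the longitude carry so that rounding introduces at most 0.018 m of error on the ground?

At 60.12° one degree of longitude covers 112000 × cos 60.12° ≈ 112000 × 0.4982 ≈ 55796.7 m.
N decimal places → at most half a unit in the last place, 0.5 × 10⁻ᴺ° = 55796.7/2 × 10⁻ᴺ m.
Need 0.5 × 55796.7 × 10⁻ᴺ ≤ 0.018 → 10⁻ᴺ ≤ 6.452e-07, so N ≥ 6.19.
So 7 decimal places suffice (0.00279 m); 6 would allow up to 0.0279 m.

7 decimal places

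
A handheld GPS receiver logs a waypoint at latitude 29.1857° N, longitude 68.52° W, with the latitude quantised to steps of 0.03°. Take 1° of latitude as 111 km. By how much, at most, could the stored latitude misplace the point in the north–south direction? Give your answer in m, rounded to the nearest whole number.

With a 0.03° grid the true value lies within half a step, ±0.03°/2 = ±0.015°, of the stored one.
Along the meridian that is 0.015° × 111000 m/° = 1665 m.

1665 m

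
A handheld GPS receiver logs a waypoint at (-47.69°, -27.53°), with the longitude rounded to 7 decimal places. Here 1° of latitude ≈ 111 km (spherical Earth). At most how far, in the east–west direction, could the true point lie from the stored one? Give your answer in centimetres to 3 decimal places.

0.374 centimetres

Rounding to 7 decimal places leaves the longitude within ±5e-08° of the true value.
Parallels shrink by cos φ, so at 47.69° a degree of longitude is 111000 × 0.6731 ≈ 74718.7 m.
Maximum E–W displacement: 5e-08 × 74718.7 = 0.00373594 m.
That is 0.00373594 m = 0.37359 cm.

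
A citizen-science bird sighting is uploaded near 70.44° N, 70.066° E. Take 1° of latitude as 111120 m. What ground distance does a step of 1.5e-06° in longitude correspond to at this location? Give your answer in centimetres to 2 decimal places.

One degree of longitude here spans 111120 × cos 70.44° = 111120 × 0.3348 ≈ 37202.3 m; 1.5e-06° of that is 0.0558034 m.
That is 0.0558034 m = 5.5803 cm.

5.58 centimetres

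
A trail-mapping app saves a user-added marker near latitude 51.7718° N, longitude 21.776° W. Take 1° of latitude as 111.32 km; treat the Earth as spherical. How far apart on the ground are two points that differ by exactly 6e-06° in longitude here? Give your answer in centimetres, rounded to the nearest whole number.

41 centimetres

6e-06° of longitude at 51.7718° is 6e-06 × 111320 × cos 51.7718° ≈ 6e-06 × 68884.3 = 0.413306 m.
That is 0.413306 m = 41.331 cm.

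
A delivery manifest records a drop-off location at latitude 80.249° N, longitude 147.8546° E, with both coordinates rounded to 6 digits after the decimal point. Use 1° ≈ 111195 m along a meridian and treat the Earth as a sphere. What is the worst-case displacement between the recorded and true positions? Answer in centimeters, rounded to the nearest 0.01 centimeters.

5.64 centimeters

Rounding to 6 decimal places leaves each coordinate within ±5e-07° of the true value.
Latitude error → 5e-07 × 111195 = 0.0555975 m along the meridian.
East–west component at 80.249°: 5e-07° × 111195 × cos 80.249° ≈ 5e-07 × 18832.7 ≈ 0.00941637 m.
Combining orthogonally: (0.0555975² + 0.00941637²)^½ ≈ 0.0563893 m.
That is 0.0563893 m = 5.6389 cm.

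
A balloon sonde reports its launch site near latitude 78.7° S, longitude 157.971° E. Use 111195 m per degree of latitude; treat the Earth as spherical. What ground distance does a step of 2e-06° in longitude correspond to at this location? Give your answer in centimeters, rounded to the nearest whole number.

2e-06° of longitude at 78.7° is 2e-06 × 111195 × cos 78.7° ≈ 2e-06 × 21788.2 = 0.0435765 m.
That is 0.0435765 m = 4.3576 cm.

4 centimeters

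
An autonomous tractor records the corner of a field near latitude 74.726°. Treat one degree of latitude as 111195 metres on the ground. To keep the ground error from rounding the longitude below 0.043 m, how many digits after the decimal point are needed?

6

At 74.726° one degree of longitude covers 111195 × cos 74.726° ≈ 111195 × 0.2634 ≈ 29292.7 m.
Rounding to N decimal places gives at most 0.5 × 10⁻ᴺ degrees of error, i.e. 0.5 × 10⁻ᴺ × 29292.7 m.
Need 0.5 × 29292.7 × 10⁻ᴺ ≤ 0.043 → 10⁻ᴺ ≤ 2.936e-06, so N ≥ 5.53.
N = 5 would give 0.146 m (too coarse); N = 6 gives 0.0146 m ≤ 0.043 m.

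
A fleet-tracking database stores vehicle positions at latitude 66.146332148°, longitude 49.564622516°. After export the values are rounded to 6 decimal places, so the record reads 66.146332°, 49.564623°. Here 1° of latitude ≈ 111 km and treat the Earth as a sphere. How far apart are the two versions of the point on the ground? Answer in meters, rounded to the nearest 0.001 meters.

Δlat = 66.146332148 − 66.146332 = +0.000000148°; Δlon = 49.564622516 − 49.564623 = -0.000000484°.
North–south shift: 0.000000148 × 111000 = 0.016428 m.
E–W at 66.1463°: -0.000000484° × 111000 × cos 66.1463° = -0.000000484 × 111000 × 0.4044 ≈ -0.0217261 m.
Distance: √(0.016428² + 0.0217261²) ≈ 0.0272379 m.

0.027 meters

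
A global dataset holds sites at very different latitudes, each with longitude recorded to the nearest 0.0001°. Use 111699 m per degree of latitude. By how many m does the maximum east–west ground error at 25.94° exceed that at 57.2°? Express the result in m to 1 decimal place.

2.0 m

Rounding to 4 decimal places leaves the longitude within ±5e-05° of the true value.
Error at 25.94° = 5e-05° × 111699 × cos 25.94° ≈ 5.585 × 0.8993 = 5.0223 m.
At 57.2°: 5e-05° × 111699 × cos 57.2° = 5e-05 × 111699 × 0.5417 ≈ 3.0254 m.
So the lower-latitude error exceeds the higher by 5.0223 − 3.0254 = 1.9969 m.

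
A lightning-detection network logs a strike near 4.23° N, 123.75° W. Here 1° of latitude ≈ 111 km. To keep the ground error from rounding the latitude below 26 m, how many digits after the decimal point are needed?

4 decimal places

One degree of latitude covers 111000 m.
N decimal places → at most half a unit in the last place, 0.5 × 10⁻ᴺ° = 111000/2 × 10⁻ᴺ m.
Setting 55500 × 10⁻ᴺ ≤ 26 gives 10ᴺ ≥ 2135, i.e. N ≥ 3.33.
At 3 places the error can reach 55.5 m, but 4 places keeps it to 5.55 m.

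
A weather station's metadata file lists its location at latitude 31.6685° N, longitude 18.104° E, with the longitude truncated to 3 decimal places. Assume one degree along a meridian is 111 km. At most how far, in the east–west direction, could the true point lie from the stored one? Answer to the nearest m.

Truncating at 3 decimal places can drop up to a full unit in the last place, so the longitude may be off by as much as 0.001°.
One degree of longitude at 31.6685° is 111000 × cos 31.6685° ≈ 111000 × 0.8511 = 94472.1 m.
East–west error: 0.001° × 94472.1 m/° ≈ 94.4721 m.

94 m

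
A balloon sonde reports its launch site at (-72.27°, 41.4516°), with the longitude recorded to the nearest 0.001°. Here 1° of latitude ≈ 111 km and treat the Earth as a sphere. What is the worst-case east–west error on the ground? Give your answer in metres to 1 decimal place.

Rounding to 3 decimal places leaves the longitude within ±0.0005° of the true value.
Parallels shrink by cos φ, so at 72.27° a degree of longitude is 111000 × 0.3045 ≈ 33803 m.
East–west error: 0.0005° × 33803 m/° ≈ 16.9015 m.

16.9 metres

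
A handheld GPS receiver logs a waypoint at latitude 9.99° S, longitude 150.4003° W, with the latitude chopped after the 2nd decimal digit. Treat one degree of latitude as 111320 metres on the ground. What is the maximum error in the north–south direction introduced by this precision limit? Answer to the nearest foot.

3652 feet

Truncating at 2 decimal places can drop up to a full unit in the last place, so the latitude may be off by as much as 0.01°.
Along the meridian that is 0.01° × 111320 m/° = 1113.2 m.
Converting: 1113.2 m × 3.2808 ft/m ≈ 3652.2 ft.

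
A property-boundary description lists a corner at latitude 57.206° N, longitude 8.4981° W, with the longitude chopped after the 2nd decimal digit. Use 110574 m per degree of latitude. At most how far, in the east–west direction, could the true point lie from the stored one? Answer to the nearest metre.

Truncating at 2 decimal places can drop up to a full unit in the last place, so the longitude may be off by as much as 0.01°.
Parallels shrink by cos φ, so at 57.206° a degree of longitude is 110574 × 0.5416 ≈ 59889.1 m.
Maximum E–W displacement: 0.01 × 59889.1 = 598.891 m.

599 metres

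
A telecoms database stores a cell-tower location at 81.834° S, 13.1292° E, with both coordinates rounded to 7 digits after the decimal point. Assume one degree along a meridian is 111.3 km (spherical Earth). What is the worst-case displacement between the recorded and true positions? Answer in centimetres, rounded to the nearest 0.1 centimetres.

Rounding to 7 decimal places leaves each coordinate within ±5e-08° of the true value.
Latitude error → 5e-08 × 111300 = 0.005565 m along the meridian.
Longitude error → 5e-08 × 111300 × cos 81.834° = 5e-08 × 111300 × 0.1420 ≈ 0.000790461 m.
Worst case both components are at the extreme and orthogonal: √(0.005565² + 0.000790461²) ≈ 0.00562086 m.
That is 0.00562086 m = 0.56209 cm.

0.6 centimetres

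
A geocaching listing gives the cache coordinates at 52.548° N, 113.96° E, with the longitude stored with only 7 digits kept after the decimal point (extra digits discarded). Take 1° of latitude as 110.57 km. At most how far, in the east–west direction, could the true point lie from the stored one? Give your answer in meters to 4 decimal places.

Truncating at 7 decimal places can drop up to a full unit in the last place, so the longitude may be off by as much as 1e-07°.
Parallels shrink by cos φ, so at 52.548° a degree of longitude is 110570 × 0.6081 ≈ 67237.2 m.
Maximum E–W displacement: 1e-07 × 67237.2 = 0.00672372 m.

0.0067 meters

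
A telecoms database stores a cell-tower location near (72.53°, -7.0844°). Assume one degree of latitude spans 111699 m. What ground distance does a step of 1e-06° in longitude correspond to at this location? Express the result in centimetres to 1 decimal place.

3.4 centimetres

1e-06° of longitude at 72.53° is 1e-06 × 111699 × cos 72.53° ≈ 1e-06 × 33532.8 = 0.0335328 m.
That is 0.0335328 m = 3.3533 cm.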